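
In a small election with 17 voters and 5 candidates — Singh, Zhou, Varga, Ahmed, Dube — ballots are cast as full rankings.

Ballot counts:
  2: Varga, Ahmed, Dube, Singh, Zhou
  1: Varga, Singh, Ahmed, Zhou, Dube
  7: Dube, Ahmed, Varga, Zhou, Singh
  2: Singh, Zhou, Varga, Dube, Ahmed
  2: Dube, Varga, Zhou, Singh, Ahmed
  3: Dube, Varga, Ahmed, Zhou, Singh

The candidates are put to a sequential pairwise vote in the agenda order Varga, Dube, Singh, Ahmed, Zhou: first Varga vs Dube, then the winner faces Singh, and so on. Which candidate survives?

Round 1: Varga vs Dube — 5–12, Dube advances.
Round 2: Dube vs Singh — 14–3, Dube advances.
Round 3: Dube vs Ahmed — 14–3, Dube advances.
Round 4: Dube vs Zhou — 14–3, Dube advances.
The agenda winner is Dube.

Dube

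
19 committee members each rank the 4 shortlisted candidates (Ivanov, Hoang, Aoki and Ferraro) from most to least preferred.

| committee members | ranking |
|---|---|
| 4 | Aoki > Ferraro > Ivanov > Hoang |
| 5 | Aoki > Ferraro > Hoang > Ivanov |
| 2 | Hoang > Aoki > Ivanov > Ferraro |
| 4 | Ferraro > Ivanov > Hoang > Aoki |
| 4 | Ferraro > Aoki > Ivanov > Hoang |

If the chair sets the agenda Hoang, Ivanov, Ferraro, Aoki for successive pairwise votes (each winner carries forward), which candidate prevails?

Round 1: Hoang vs Ivanov — 7–12, Ivanov advances.
Round 2: Ivanov vs Ferraro — 2–17, Ferraro advances.
Round 3: Ferraro vs Aoki — 8–11, Aoki advances.
The agenda winner is Aoki.

Aoki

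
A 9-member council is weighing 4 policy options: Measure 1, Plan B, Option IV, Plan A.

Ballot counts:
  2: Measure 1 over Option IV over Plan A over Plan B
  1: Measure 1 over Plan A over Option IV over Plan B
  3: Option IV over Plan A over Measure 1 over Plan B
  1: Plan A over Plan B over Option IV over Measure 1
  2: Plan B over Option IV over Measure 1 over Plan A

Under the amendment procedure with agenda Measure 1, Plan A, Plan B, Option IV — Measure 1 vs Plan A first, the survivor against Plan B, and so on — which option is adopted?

Option IV

Round 1: Measure 1 vs Plan A — 5–4, Measure 1 advances.
Round 2: Measure 1 vs Plan B — 6–3, Measure 1 advances.
Round 3: Measure 1 vs Option IV — 3–6, Option IV advances.
Option IV survives the agenda.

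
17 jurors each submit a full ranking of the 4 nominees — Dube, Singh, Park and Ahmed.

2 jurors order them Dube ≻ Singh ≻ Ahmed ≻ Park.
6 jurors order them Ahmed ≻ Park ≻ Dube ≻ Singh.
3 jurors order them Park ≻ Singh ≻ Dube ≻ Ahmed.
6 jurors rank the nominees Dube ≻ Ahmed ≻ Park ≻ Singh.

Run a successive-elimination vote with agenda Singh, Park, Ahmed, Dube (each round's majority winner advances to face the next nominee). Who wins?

Round 1: Singh vs Park — 2–15, Park advances.
Round 2: Park vs Ahmed — 3–14, Ahmed advances.
Round 3: Ahmed vs Dube — 6–11, Dube advances.
Dube survives the agenda.

Dube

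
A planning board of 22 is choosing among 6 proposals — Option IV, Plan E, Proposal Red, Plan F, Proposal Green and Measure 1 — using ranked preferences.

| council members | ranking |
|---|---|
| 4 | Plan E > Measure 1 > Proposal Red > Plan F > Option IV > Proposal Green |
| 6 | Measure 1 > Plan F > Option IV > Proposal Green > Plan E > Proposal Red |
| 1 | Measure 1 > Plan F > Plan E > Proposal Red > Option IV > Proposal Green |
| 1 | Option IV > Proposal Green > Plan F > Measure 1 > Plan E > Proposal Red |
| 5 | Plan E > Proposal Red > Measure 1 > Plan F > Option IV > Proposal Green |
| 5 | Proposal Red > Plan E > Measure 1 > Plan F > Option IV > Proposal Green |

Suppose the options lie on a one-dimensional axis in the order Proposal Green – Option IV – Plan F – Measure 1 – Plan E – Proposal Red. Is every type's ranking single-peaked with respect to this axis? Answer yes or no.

Axis positions: Proposal Green=1, Option IV=2, Plan F=3, Measure 1=4, Plan E=5, Proposal Red=6.
Type 1 (peak Plan E at position 5): ranking walks positions 5-4-6-3-2-1, expanding outward from the peak — single-peaked.
Type 2 (peak Measure 1 at position 4): ranking walks positions 4-3-2-1-5-6, expanding outward from the peak — single-peaked.
Type 3 (peak Measure 1 at position 4): ranking walks positions 4-3-5-6-2-1, expanding outward from the peak — single-peaked.
Type 4 (peak Option IV at position 2): ranking walks positions 2-1-3-4-5-6, expanding outward from the peak — single-peaked.
Type 5 (peak Plan E at position 5): ranking walks positions 5-6-4-3-2-1, expanding outward from the peak — single-peaked.
Type 6 (peak Proposal Red at position 6): ranking walks positions 6-5-4-3-2-1, expanding outward from the peak — single-peaked.
Every ranking is single-peaked on this axis.

yes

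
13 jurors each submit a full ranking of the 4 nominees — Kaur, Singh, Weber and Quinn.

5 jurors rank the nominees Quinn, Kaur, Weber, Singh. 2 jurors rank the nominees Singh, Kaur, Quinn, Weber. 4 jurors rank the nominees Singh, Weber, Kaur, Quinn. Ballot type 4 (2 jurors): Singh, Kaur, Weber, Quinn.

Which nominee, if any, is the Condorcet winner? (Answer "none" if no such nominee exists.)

Singh

Head-to-head results (13 jurors):
Kaur vs Singh: 5 to 8, Singh.
Kaur vs Weber: 9 to 4, Kaur.
Kaur vs Quinn: Kaur preferred on 2+4+2 = 8 ballots; Kaur wins 8–5.
Singh vs Weber: 2+4+2 = 8 for Singh, 5 for Weber — Singh by 8–5.
Singh vs Quinn: Singh preferred on 2+4+2 = 8 ballots; Singh wins 8–5.
Weber vs Quinn: 6 to 7, Quinn.
Singh defeats every rival head-to-head and is the Condorcet winner.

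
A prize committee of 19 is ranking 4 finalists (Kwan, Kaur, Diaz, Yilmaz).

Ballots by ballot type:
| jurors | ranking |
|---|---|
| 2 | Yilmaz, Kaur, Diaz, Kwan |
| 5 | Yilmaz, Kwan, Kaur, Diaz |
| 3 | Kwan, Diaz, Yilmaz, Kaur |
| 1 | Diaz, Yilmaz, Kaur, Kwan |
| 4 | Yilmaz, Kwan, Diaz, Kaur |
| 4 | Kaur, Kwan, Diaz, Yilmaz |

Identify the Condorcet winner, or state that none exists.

Yilmaz

Check each pair by majority over 19 ballots:
Kwan vs Kaur: Kwan wins 12–7.
Kwan–Diaz: Kwan 16–3.
Kwan vs Yilmaz: Yilmaz, 12–7.
Kaur vs Diaz: Kaur, 11–8.
Kaur vs Yilmaz: 4 to 15, Yilmaz.
Diaz vs Yilmaz: Diaz is ranked higher on 3+1+4 = 8 ballots, Yilmaz on 11. Yilmaz wins 11–8.
Yilmaz beats each of Kwan, Kaur, Diaz — Yilmaz is the Condorcet winner.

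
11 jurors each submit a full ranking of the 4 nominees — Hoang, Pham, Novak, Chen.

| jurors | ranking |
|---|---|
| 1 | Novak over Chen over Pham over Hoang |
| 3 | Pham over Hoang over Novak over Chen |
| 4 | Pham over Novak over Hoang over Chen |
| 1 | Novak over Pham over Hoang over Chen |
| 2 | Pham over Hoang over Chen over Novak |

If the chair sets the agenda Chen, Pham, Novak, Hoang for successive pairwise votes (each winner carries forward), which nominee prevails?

Pham

Round 1: Chen vs Pham — 1–10, Pham advances.
Round 2: Pham vs Novak — 9–2, Pham advances.
Round 3: Pham vs Hoang — 11–0, Pham advances.
The agenda winner is Pham.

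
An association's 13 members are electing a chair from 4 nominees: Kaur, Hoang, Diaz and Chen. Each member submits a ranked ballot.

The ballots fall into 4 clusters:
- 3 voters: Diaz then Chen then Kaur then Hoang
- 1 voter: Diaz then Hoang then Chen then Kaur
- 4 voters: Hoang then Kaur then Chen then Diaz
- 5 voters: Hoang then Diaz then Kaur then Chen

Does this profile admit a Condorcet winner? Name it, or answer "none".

Pairwise majorities:
Kaur–Hoang: Hoang 10–3.
Kaur vs Diaz: Diaz wins 9–4.
Kaur vs Chen: Kaur wins 9–4.
Hoang vs Diaz: Hoang wins 9–4.
Hoang vs Chen: Hoang wins 10–3.
Diaz vs Chen: Diaz, 9–4.
Hoang wins every pairwise contest, so Hoang is the Condorcet winner.

Hoang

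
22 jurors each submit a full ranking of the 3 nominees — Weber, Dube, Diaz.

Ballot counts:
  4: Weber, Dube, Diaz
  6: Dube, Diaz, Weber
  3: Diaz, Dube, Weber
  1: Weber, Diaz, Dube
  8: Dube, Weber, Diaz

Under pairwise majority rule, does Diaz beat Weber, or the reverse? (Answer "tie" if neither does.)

Weber

Ballots ranking Diaz above Weber: 6 + 3 = 9.
Ballots ranking Weber above Diaz: 22 − 9 = 13.
Weber wins the head-to-head 13–9.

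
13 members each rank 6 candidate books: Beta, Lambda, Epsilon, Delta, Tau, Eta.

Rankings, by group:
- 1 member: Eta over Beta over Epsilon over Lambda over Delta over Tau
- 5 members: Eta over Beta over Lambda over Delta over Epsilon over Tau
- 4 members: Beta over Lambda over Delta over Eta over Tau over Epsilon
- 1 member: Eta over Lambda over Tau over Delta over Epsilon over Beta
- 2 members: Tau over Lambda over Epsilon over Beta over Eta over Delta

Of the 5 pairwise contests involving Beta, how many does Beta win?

Beta against each rival (13 members):
Beta vs Lambda: Beta, 10–3.
Beta vs Epsilon: Beta preferred on 1+5+4 = 10 ballots; Beta wins 10–3.
Beta–Delta: Beta 12–1.
Beta–Tau: Beta 10–3.
Beta–Eta: Eta 7–6.
Beta beats Lambda, Epsilon, Delta, Tau; loses to Eta — 4 pairwise wins.

4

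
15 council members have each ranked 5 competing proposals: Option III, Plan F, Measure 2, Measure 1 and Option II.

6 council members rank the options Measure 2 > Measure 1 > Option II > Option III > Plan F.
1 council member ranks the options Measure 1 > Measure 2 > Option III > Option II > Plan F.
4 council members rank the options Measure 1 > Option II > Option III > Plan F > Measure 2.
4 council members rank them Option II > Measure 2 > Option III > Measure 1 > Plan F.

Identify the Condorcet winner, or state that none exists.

Check each pair by majority over 15 ballots:
Option III vs Plan F: Option III preferred on 6+1+4+4 = 15 ballots; Option III wins 15–0.
Option III vs Measure 2: Measure 2 wins 11–4.
Option III–Measure 1: Measure 1 11–4.
Option III vs Option II: 1 to 14, Option II.
Plan F vs Measure 2: Measure 2, 11–4.
Plan F vs Measure 1: Plan F preferred on 0 ballots; Measure 1 wins 15–0.
Plan F vs Option II: 0 to 15, Option II.
Measure 2 vs Measure 1: Measure 2 wins 10–5.
Measure 2 vs Option II: Measure 2 is ranked higher on 6+1 = 7 ballots, Option II on 8. Option II wins 8–7.
Measure 1 vs Option II: 11 to 4, Measure 1.
Each option drops at least one matchup (Option III loses to Measure 2; Plan F loses to Option III; Measure 2 loses to Option II; Measure 1 loses to Measure 2; Option II loses to Measure 1); the cycle Measure 2 → Measure 1 → Option II → Measure 2 rules out a Condorcet winner.

none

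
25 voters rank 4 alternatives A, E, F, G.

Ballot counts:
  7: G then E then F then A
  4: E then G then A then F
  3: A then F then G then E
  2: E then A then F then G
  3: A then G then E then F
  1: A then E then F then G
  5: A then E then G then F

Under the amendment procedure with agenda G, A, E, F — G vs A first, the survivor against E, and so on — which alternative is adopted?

Round 1: G vs A — 11–14, A advances.
Round 2: A vs E — 12–13, E advances.
Round 3: E vs F — 22–3, E advances.
E survives the agenda.

E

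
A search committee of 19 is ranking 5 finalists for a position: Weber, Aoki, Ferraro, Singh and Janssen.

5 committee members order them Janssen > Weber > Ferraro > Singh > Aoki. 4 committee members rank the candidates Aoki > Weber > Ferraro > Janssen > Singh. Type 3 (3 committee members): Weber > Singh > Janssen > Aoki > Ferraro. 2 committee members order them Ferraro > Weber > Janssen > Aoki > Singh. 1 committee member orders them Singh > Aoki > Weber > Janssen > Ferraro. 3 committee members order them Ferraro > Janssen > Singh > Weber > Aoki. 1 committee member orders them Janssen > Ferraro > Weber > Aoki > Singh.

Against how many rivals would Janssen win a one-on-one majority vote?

Janssen against each rival (19 committee members):
Janssen vs Weber: Weber, 10–9.
Janssen–Aoki: Janssen 14–5.
Janssen vs Ferraro: Janssen, 10–9.
Janssen vs Singh: Janssen wins 15–4.
Janssen beats Aoki, Ferraro, Singh; loses to Weber — 3 pairwise wins.

3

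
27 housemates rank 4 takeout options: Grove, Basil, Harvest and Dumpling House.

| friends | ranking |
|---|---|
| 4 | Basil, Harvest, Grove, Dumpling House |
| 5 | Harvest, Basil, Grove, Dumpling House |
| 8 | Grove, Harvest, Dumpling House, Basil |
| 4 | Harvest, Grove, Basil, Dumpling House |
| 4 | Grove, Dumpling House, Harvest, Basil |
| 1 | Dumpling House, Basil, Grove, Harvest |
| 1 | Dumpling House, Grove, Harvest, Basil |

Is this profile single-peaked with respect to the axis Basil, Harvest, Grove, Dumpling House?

no

Axis positions: Basil=1, Harvest=2, Grove=3, Dumpling House=4.
Group 1 (peak Basil at position 1): ranking walks positions 1-2-3-4, expanding outward from the peak — single-peaked.
Group 2 (peak Harvest at position 2): ranking walks positions 2-1-3-4, expanding outward from the peak — single-peaked.
Group 3 (peak Grove at position 3): ranking walks positions 3-2-4-1, expanding outward from the peak — single-peaked.
Group 4 (peak Harvest at position 2): ranking walks positions 2-3-1-4, expanding outward from the peak — single-peaked.
Group 5 (peak Grove at position 3): ranking walks positions 3-4-2-1, expanding outward from the peak — single-peaked.
Group 6: ranking walks positions 4-1-3-2; Basil is ranked above Grove even though Grove lies between Basil and the peak Dumpling House on the axis — preferences dip and rise again. Not single-peaked.
Group 7 (peak Dumpling House at position 4): ranking walks positions 4-3-2-1, expanding outward from the peak — single-peaked.
Group 6 violates single-peakedness, so the profile is not single-peaked on this axis.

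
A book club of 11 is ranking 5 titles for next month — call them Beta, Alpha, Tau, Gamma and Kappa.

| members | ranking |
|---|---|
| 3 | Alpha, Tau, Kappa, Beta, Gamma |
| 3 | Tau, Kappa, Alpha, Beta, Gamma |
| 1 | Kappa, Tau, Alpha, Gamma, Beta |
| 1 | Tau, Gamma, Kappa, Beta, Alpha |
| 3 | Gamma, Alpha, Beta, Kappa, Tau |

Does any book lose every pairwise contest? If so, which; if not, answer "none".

Gamma

Pairwise majorities:
Beta vs Alpha: 1 for Beta, 10 for Alpha — Alpha by 10–1.
Beta vs Tau: 3 for Beta, 8 for Tau — Tau by 8–3.
Beta vs Gamma: 6 to 5, Beta.
Beta vs Kappa: Kappa wins 8–3.
Alpha vs Tau: Alpha preferred on 3+3 = 6 ballots; Alpha wins 6–5.
Alpha vs Gamma: 7 to 4, Alpha.
Alpha vs Kappa: Alpha, 6–5.
Tau vs Gamma: Tau wins 8–3.
Tau vs Kappa: Tau, 7–4.
Gamma vs Kappa: Gamma is ranked higher on 1+3 = 4 ballots, Kappa on 7. Kappa wins 7–4.
Gamma is beaten in every head-to-head and is the Condorcet loser.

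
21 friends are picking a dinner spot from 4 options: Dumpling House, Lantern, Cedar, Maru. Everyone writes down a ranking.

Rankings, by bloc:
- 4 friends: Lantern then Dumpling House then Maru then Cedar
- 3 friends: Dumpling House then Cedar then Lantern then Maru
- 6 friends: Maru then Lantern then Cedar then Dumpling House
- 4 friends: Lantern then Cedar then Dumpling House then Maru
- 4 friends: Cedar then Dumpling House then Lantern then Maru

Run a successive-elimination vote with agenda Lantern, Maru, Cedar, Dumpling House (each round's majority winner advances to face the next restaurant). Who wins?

Round 1: Lantern vs Maru — 15–6, Lantern advances.
Round 2: Lantern vs Cedar — 14–7, Lantern advances.
Round 3: Lantern vs Dumpling House — 14–7, Lantern advances.
Lantern survives the agenda.

Lantern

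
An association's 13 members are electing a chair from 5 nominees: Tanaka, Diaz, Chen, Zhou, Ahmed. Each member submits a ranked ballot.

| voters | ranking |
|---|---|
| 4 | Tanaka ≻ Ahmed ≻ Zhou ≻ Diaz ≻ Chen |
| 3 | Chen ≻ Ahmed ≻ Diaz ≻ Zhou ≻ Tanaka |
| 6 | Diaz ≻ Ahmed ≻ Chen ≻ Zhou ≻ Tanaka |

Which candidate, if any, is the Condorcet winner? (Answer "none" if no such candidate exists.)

Check each pair by majority over 13 ballots:
Tanaka vs Diaz: 4 to 9, Diaz.
Tanaka vs Chen: Tanaka preferred on 4 ballots; Chen wins 9–4.
Tanaka vs Zhou: Tanaka preferred on 4 ballots; Zhou wins 9–4.
Tanaka vs Ahmed: 4 to 9, Ahmed.
Diaz vs Chen: Diaz preferred on 4+6 = 10 ballots; Diaz wins 10–3.
Diaz vs Zhou: 9 to 4, Diaz.
Diaz vs Ahmed: Diaz preferred on 6 ballots; Ahmed wins 7–6.
Chen vs Zhou: 3+6 = 9 for Chen, 4 for Zhou — Chen by 9–4.
Chen vs Ahmed: 3 to 10, Ahmed.
Zhou vs Ahmed: Zhou is ranked higher on 0 ballots, Ahmed on 13. Ahmed wins 13–0.
Ahmed beats each of Tanaka, Diaz, Chen, Zhou — Ahmed is the Condorcet winner.

Ahmed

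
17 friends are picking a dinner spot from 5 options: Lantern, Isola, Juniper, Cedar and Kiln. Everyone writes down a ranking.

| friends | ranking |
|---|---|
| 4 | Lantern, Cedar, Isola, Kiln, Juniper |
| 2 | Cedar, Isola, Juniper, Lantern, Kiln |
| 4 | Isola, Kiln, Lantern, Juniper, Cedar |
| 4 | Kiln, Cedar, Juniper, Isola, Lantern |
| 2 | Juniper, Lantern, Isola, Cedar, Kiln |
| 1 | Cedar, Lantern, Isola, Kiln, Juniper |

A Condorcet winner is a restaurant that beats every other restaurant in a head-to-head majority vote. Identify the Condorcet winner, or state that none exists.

Check each pair by majority over 17 ballots:
Lantern vs Isola: Isola, 10–7.
Lantern vs Juniper: Lantern, 9–8.
Lantern vs Cedar: Lantern wins 10–7.
Lantern vs Kiln: Lantern, 9–8.
Isola vs Juniper: Isola wins 11–6.
Isola vs Cedar: Cedar wins 11–6.
Isola–Kiln: Isola 13–4.
Juniper–Cedar: Cedar 11–6.
Juniper–Kiln: Kiln 13–4.
Cedar vs Kiln: Cedar wins 9–8.
Each restaurant drops at least one matchup (Lantern loses to Isola; Isola loses to Cedar; Juniper loses to Lantern; Cedar loses to Lantern; Kiln loses to Lantern); the cycle Lantern > Cedar > Isola > Lantern rules out a Condorcet winner.

none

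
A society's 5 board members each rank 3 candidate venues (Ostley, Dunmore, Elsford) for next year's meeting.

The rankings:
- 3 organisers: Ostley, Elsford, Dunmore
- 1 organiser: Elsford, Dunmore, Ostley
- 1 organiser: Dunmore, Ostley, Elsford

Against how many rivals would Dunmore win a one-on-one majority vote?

0

Dunmore against each rival (5 organisers):
Dunmore vs Ostley: Ostley wins 3–2.
Dunmore vs Elsford: Dunmore is ranked higher on 1 ballot, Elsford on 4. Elsford wins 4–1.
Dunmore beats no one; loses to Ostley, Elsford — 0 pairwise wins.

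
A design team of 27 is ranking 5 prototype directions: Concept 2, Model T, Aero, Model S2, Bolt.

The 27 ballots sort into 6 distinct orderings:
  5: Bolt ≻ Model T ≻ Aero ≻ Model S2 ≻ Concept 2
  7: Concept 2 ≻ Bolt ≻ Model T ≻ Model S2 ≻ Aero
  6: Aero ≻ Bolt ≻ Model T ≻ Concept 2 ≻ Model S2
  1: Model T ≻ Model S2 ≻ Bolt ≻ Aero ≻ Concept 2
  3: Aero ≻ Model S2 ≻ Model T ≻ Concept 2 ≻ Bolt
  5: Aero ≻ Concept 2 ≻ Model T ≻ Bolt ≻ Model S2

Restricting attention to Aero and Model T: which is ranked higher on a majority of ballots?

Aero

Ballots ranking Aero above Model T: 6 + 3 + 5 = 14.
Ballots ranking Model T above Aero: 27 − 14 = 13.
Aero wins the head-to-head 14–13.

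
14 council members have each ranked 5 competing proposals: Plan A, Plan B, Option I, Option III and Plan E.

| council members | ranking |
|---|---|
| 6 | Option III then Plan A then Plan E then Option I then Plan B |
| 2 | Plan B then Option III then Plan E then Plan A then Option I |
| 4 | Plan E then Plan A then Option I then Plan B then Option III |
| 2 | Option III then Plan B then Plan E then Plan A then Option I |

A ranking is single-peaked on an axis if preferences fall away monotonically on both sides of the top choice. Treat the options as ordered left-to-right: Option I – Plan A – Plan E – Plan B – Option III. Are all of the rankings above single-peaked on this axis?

Axis positions: Option I=1, Plan A=2, Plan E=3, Plan B=4, Option III=5.
Cluster 1: ranking walks positions 5-2-3-1-4; Plan A is ranked above Plan B even though Plan B lies between Plan A and the peak Option III on the axis — preferences dip and rise again. Not single-peaked.
Cluster 2 (peak Plan B at position 4): ranking walks positions 4-5-3-2-1, expanding outward from the peak — single-peaked.
Cluster 3 (peak Plan E at position 3): ranking walks positions 3-2-1-4-5, expanding outward from the peak — single-peaked.
Cluster 4 (peak Option III at position 5): ranking walks positions 5-4-3-2-1, expanding outward from the peak — single-peaked.
Cluster 1 violates single-peakedness, so the profile is not single-peaked on this axis.

no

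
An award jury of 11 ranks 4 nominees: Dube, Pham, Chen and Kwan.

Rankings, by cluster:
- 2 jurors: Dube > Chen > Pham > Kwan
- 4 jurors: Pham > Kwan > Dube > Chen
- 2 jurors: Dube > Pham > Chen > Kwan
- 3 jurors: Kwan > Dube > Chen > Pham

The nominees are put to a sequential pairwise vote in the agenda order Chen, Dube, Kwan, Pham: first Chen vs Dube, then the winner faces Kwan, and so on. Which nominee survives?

Round 1: Chen vs Dube — 0–11, Dube advances.
Round 2: Dube vs Kwan — 4–7, Kwan advances.
Round 3: Kwan vs Pham — 3–8, Pham advances.
The agenda winner is Pham.

Pham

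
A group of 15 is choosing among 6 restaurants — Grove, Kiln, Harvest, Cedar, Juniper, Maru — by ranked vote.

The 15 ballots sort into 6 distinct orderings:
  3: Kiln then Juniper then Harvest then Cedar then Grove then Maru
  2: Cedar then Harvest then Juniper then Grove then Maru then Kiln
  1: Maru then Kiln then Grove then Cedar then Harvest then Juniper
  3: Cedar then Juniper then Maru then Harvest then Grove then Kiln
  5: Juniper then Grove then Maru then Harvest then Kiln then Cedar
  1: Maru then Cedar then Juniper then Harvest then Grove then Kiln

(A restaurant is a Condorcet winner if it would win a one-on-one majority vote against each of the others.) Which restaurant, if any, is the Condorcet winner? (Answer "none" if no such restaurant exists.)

Pairwise majorities:
Grove vs Kiln: Grove wins 11–4.
Grove vs Harvest: Harvest wins 9–6.
Grove vs Cedar: Cedar wins 9–6.
Grove vs Juniper: Juniper wins 14–1.
Grove–Maru: Grove 10–5.
Kiln vs Harvest: Harvest, 11–4.
Kiln–Cedar: Kiln 9–6.
Kiln–Juniper: Juniper 11–4.
Kiln–Maru: Maru 12–3.
Harvest vs Cedar: Harvest, 8–7.
Harvest–Juniper: Juniper 12–3.
Harvest–Maru: Maru 10–5.
Cedar vs Juniper: Juniper wins 8–7.
Cedar vs Maru: Cedar wins 8–7.
Juniper vs Maru: Juniper wins 13–2.
Juniper defeats every rival head-to-head and is the Condorcet winner.

Juniper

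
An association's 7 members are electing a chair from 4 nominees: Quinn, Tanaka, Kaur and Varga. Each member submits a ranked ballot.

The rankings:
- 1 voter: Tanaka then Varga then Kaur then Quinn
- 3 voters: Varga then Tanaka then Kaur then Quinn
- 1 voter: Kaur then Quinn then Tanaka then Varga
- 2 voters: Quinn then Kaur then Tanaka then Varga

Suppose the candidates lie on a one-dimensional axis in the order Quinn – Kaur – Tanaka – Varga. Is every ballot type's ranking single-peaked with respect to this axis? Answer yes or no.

yes

Axis positions: Quinn=1, Kaur=2, Tanaka=3, Varga=4.
Ballot type 1 (peak Tanaka at position 3): ranking walks positions 3-4-2-1, expanding outward from the peak — single-peaked.
Ballot type 2 (peak Varga at position 4): ranking walks positions 4-3-2-1, expanding outward from the peak — single-peaked.
Ballot type 3 (peak Kaur at position 2): ranking walks positions 2-1-3-4, expanding outward from the peak — single-peaked.
Ballot type 4 (peak Quinn at position 1): ranking walks positions 1-2-3-4, expanding outward from the peak — single-peaked.
Every ranking is single-peaked on this axis.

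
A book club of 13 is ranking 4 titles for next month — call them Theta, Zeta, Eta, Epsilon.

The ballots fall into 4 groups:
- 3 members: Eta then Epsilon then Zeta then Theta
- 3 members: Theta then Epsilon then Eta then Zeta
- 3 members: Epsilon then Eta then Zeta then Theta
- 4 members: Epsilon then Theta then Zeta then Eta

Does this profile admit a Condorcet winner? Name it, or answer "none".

Epsilon

Check each pair by majority over 13 ballots:
Theta vs Zeta: 3+4 = 7 for Theta, 6 for Zeta — Theta by 7–6.
Theta vs Eta: 7 to 6, Theta.
Theta vs Epsilon: Theta preferred on 3 ballots; Epsilon wins 10–3.
Zeta vs Eta: Zeta preferred on 4 ballots; Eta wins 9–4.
Zeta vs Epsilon: Zeta preferred on 0 ballots; Epsilon wins 13–0.
Eta vs Epsilon: Eta is ranked higher on 3 ballots, Epsilon on 10. Epsilon wins 10–3.
Epsilon beats each of Theta, Zeta, Eta — Epsilon is the Condorcet winner.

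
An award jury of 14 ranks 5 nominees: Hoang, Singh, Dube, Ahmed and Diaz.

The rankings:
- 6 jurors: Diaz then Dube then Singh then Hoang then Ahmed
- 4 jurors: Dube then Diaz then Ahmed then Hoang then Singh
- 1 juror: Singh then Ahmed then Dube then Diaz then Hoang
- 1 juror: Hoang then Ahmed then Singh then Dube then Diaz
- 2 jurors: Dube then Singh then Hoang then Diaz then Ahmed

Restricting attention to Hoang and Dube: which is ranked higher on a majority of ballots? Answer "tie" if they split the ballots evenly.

Dube

Ballots ranking Hoang above Dube: 1.
Ballots ranking Dube above Hoang: 14 − 1 = 13.
Dube wins the head-to-head 13–1.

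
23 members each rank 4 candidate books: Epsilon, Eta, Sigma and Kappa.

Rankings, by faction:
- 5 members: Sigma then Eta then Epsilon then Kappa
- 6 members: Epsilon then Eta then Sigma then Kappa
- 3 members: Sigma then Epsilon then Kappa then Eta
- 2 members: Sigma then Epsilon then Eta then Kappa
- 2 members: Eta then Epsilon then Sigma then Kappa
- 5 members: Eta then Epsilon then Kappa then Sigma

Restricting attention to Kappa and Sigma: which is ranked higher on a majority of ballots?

Sigma

Ballots ranking Kappa above Sigma: 5.
Ballots ranking Sigma above Kappa: 23 − 5 = 18.
Sigma wins the head-to-head 18–5.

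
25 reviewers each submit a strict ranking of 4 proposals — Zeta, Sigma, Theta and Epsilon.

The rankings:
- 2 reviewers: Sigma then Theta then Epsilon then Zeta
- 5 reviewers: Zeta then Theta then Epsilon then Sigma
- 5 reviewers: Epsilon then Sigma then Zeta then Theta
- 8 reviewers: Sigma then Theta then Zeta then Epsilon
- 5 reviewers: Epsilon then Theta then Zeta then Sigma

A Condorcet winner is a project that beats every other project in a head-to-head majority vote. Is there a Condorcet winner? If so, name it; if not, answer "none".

none

Check each pair by majority over 25 ballots:
Zeta vs Sigma: Zeta is ranked higher on 5+5 = 10 ballots, Sigma on 15. Sigma wins 15–10.
Zeta vs Theta: 5+5 = 10 for Zeta, 15 for Theta — Theta by 15–10.
Zeta vs Epsilon: Zeta preferred on 5+8 = 13 ballots; Zeta wins 13–12.
Sigma vs Theta: 15 to 10, Sigma.
Sigma vs Epsilon: 10 to 15, Epsilon.
Theta vs Epsilon: Theta preferred on 2+5+8 = 15 ballots; Theta wins 15–10.
Each project drops at least one matchup (Zeta loses to Sigma; Sigma loses to Epsilon; Theta loses to Sigma; Epsilon loses to Zeta); the cycle Zeta → Epsilon → Sigma → Zeta rules out a Condorcet winner.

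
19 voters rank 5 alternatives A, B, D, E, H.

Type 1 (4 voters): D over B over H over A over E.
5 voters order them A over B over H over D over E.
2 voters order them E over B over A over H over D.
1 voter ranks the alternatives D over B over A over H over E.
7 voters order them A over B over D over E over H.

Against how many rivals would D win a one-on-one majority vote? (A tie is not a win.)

2

D against each rival (19 voters):
D vs A: A wins 14–5.
D vs B: D is ranked higher on 4+1 = 5 ballots, B on 14. B wins 14–5.
D vs E: D is ranked higher on 4+5+1+7 = 17 ballots, E on 2. D wins 17–2.
D vs H: 4+1+7 = 12 for D, 7 for H — D by 12–7.
D beats E, H; loses to A, B — 2 pairwise wins.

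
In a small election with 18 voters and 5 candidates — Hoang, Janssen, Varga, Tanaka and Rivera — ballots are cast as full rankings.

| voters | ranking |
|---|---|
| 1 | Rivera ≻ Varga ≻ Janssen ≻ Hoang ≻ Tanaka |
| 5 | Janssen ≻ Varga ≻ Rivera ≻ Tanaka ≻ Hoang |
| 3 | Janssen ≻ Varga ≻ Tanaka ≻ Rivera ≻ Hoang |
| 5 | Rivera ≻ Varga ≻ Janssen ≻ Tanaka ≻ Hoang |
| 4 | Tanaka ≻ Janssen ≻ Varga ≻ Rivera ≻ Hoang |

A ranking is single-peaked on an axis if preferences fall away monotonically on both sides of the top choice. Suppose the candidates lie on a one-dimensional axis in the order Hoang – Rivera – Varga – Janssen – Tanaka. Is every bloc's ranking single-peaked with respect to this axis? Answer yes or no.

yes

Axis positions: Hoang=1, Rivera=2, Varga=3, Janssen=4, Tanaka=5.
Bloc 1 (peak Rivera at position 2): ranking walks positions 2-3-4-1-5, expanding outward from the peak — single-peaked.
Bloc 2 (peak Janssen at position 4): ranking walks positions 4-3-2-5-1, expanding outward from the peak — single-peaked.
Bloc 3 (peak Janssen at position 4): ranking walks positions 4-3-5-2-1, expanding outward from the peak — single-peaked.
Bloc 4 (peak Rivera at position 2): ranking walks positions 2-3-4-5-1, expanding outward from the peak — single-peaked.
Bloc 5 (peak Tanaka at position 5): ranking walks positions 5-4-3-2-1, expanding outward from the peak — single-peaked.
Every ranking is single-peaked on this axis.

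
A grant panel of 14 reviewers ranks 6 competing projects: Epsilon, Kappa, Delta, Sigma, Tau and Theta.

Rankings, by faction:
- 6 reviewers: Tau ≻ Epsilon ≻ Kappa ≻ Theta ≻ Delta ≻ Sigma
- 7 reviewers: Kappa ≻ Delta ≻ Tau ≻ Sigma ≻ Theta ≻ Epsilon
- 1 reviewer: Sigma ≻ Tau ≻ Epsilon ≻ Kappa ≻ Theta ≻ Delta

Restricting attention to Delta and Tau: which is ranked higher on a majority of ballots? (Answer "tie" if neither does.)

tie

Ballots ranking Delta above Tau: 7.
Ballots ranking Tau above Delta: 14 − 7 = 7.
7–7: the pair ties.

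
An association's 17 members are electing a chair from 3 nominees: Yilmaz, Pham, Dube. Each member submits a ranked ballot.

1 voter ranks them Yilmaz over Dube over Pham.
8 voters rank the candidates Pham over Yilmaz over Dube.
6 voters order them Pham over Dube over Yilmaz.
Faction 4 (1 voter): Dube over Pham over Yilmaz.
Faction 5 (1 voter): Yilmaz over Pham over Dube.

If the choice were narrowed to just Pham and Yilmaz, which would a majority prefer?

Pham

Ballots ranking Pham above Yilmaz: 8 + 6 + 1 = 15.
Ballots ranking Yilmaz above Pham: 17 − 15 = 2.
Pham wins the head-to-head 15–2.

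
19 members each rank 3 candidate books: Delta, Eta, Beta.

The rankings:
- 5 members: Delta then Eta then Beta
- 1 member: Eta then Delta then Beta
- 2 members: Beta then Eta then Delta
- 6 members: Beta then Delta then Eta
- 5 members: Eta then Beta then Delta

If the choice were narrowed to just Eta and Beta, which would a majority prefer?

Eta

Ballots ranking Eta above Beta: 5 + 1 + 5 = 11.
Ballots ranking Beta above Eta: 19 − 11 = 8.
Eta wins the head-to-head 11–8.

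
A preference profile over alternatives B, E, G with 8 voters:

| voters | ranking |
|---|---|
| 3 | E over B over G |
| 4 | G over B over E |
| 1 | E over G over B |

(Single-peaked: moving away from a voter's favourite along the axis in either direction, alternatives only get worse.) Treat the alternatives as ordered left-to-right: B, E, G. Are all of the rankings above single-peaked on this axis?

Axis positions: B=1, E=2, G=3.
Cluster 1 (peak E at position 2): ranking walks positions 2-1-3, expanding outward from the peak — single-peaked.
Cluster 2: ranking walks positions 3-1-2; B is ranked above E even though E lies between B and the peak G on the axis — preferences dip and rise again. Not single-peaked.
Cluster 3 (peak E at position 2): ranking walks positions 2-3-1, expanding outward from the peak — single-peaked.
Cluster 2 violates single-peakedness, so the profile is not single-peaked on this axis.

no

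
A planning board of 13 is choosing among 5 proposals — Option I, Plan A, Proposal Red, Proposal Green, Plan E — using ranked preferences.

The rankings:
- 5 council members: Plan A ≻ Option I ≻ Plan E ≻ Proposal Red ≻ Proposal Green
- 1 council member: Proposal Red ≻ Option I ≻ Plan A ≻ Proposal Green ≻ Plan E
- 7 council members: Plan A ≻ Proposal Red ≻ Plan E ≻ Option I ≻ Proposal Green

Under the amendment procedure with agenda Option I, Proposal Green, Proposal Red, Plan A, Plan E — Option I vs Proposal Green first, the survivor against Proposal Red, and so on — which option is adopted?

Round 1: Option I vs Proposal Green — 13–0, Option I advances.
Round 2: Option I vs Proposal Red — 5–8, Proposal Red advances.
Round 3: Proposal Red vs Plan A — 1–12, Plan A advances.
Round 4: Plan A vs Plan E — 13–0, Plan A advances.
The agenda winner is Plan A.

Plan A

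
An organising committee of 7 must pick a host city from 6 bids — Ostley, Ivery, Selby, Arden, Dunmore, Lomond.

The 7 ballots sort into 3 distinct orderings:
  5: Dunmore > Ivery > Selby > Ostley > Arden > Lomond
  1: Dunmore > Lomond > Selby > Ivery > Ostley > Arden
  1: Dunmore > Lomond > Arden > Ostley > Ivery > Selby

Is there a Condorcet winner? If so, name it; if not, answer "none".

Check each pair by majority over 7 ballots:
Ostley vs Ivery: Ivery wins 6–1.
Ostley vs Selby: Ostley is ranked higher on 1 ballot, Selby on 6. Selby wins 6–1.
Ostley vs Arden: Ostley wins 6–1.
Ostley vs Dunmore: Ostley is ranked higher on 0 ballots, Dunmore on 7. Dunmore wins 7–0.
Ostley vs Lomond: 5 to 2, Ostley.
Ivery vs Selby: 5+1 = 6 for Ivery, 1 for Selby — Ivery by 6–1.
Ivery vs Arden: Ivery is ranked higher on 5+1 = 6 ballots, Arden on 1. Ivery wins 6–1.
Ivery vs Dunmore: Ivery preferred on 0 ballots; Dunmore wins 7–0.
Ivery vs Lomond: Ivery wins 5–2.
Selby vs Arden: Selby preferred on 5+1 = 6 ballots; Selby wins 6–1.
Selby vs Dunmore: Selby is ranked higher on 0 ballots, Dunmore on 7. Dunmore wins 7–0.
Selby vs Lomond: Selby, 5–2.
Arden vs Dunmore: Arden preferred on 0 ballots; Dunmore wins 7–0.
Arden vs Lomond: 5 to 2, Arden.
Dunmore vs Lomond: Dunmore wins 7–0.
Dunmore beats each of Ostley, Ivery, Selby, Arden, Lomond — Dunmore is the Condorcet winner.

Dunmore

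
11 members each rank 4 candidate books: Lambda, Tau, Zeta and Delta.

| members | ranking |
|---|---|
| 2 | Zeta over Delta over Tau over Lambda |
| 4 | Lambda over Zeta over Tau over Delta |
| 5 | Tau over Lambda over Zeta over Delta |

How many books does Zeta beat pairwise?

2

Zeta against each rival (11 members):
Zeta vs Lambda: Zeta is ranked higher on 2 ballots, Lambda on 9. Lambda wins 9–2.
Zeta vs Tau: Zeta preferred on 2+4 = 6 ballots; Zeta wins 6–5.
Zeta vs Delta: 2+4+5 = 11 for Zeta, 0 for Delta — Zeta by 11–0.
Zeta beats Tau, Delta; loses to Lambda — 2 pairwise wins.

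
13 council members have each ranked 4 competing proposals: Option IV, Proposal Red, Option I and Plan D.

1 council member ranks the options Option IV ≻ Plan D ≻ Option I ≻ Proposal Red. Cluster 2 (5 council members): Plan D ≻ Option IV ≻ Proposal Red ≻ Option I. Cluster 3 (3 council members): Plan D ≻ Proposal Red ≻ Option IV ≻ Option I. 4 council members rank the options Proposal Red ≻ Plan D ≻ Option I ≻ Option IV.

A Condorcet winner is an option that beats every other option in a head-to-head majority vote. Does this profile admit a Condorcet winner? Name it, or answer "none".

Check each pair by majority over 13 ballots:
Option IV vs Proposal Red: Option IV is ranked higher on 1+5 = 6 ballots, Proposal Red on 7. Proposal Red wins 7–6.
Option IV vs Option I: Option IV preferred on 1+5+3 = 9 ballots; Option IV wins 9–4.
Option IV vs Plan D: Option IV preferred on 1 ballot; Plan D wins 12–1.
Proposal Red vs Option I: Proposal Red is ranked higher on 5+3+4 = 12 ballots, Option I on 1. Proposal Red wins 12–1.
Proposal Red vs Plan D: Proposal Red is ranked higher on 4 ballots, Plan D on 9. Plan D wins 9–4.
Option I vs Plan D: 0 for Option I, 13 for Plan D — Plan D by 13–0.
Plan D defeats every rival head-to-head and is the Condorcet winner.

Plan D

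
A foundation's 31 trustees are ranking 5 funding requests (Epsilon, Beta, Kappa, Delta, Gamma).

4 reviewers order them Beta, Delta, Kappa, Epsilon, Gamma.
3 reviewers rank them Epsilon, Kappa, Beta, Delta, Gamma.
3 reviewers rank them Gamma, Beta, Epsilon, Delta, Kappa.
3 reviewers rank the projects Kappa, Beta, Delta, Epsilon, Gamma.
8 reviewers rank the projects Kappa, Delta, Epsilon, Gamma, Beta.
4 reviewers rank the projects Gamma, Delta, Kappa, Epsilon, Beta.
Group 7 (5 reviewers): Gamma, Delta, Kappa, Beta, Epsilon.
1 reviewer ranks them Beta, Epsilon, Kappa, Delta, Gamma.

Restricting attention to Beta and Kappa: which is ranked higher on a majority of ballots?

Kappa

Ballots ranking Beta above Kappa: 4 + 3 + 1 = 8.
Ballots ranking Kappa above Beta: 31 − 8 = 23.
Kappa wins the head-to-head 23–8.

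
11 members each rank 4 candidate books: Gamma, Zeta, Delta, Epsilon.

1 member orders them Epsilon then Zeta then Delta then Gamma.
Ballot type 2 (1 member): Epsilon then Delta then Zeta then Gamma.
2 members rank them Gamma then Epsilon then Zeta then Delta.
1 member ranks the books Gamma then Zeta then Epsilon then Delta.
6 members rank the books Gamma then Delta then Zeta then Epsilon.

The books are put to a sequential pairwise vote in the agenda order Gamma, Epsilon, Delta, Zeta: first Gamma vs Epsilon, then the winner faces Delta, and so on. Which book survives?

Round 1: Gamma vs Epsilon — 9–2, Gamma advances.
Round 2: Gamma vs Delta — 9–2, Gamma advances.
Round 3: Gamma vs Zeta — 9–2, Gamma advances.
The agenda winner is Gamma.

Gamma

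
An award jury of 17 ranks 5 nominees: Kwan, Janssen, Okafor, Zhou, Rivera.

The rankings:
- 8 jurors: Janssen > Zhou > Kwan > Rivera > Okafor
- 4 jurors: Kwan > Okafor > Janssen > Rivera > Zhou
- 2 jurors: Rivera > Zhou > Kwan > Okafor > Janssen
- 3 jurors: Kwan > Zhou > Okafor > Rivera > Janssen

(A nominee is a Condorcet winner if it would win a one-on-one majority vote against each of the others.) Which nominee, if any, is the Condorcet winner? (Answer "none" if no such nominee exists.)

Check each pair by majority over 17 ballots:
Kwan–Janssen: Kwan 9–8.
Kwan–Okafor: Kwan 17–0.
Kwan vs Zhou: Zhou wins 10–7.
Kwan vs Rivera: Kwan, 15–2.
Janssen vs Okafor: Okafor wins 9–8.
Janssen vs Zhou: Janssen, 12–5.
Janssen vs Rivera: Janssen wins 12–5.
Okafor vs Zhou: Zhou wins 13–4.
Okafor vs Rivera: Rivera wins 10–7.
Zhou–Rivera: Zhou 11–6.
Every nominee loses at least once (Kwan loses to Zhou; Janssen loses to Kwan; Okafor loses to Kwan; Zhou loses to Janssen; Rivera loses to Kwan). The majority relation contains the cycle Kwan > Janssen > Zhou > Kwan, so there is no Condorcet winner.

none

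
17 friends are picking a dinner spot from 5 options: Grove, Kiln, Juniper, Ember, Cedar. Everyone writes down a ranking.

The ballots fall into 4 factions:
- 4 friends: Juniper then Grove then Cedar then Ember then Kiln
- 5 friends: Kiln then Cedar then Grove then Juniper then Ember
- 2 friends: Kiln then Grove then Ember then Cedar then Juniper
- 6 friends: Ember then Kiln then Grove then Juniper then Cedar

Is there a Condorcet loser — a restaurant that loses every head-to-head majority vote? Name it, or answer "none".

Head-to-head results (17 friends):
Grove vs Kiln: Kiln, 13–4.
Grove vs Juniper: 13 to 4, Grove.
Grove vs Ember: 4+5+2 = 11 for Grove, 6 for Ember — Grove by 11–6.
Grove vs Cedar: 12 to 5, Grove.
Kiln vs Juniper: 5+2+6 = 13 for Kiln, 4 for Juniper — Kiln by 13–4.
Kiln vs Ember: Kiln preferred on 5+2 = 7 ballots; Ember wins 10–7.
Kiln vs Cedar: 13 to 4, Kiln.
Juniper vs Ember: Juniper, 9–8.
Juniper vs Cedar: 4+6 = 10 for Juniper, 7 for Cedar — Juniper by 10–7.
Ember–Cedar: Cedar 9–8.
No restaurant is winless: Grove beats Juniper; Kiln beats Grove; Juniper beats Ember; Ember beats Kiln; Cedar beats Ember. There is no Condorcet loser.

none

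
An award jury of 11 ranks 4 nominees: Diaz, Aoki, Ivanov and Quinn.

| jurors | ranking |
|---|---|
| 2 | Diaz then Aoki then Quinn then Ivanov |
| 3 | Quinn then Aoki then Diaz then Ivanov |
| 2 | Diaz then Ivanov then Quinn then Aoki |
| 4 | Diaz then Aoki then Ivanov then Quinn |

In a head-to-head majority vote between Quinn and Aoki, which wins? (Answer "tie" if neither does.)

Ballots ranking Quinn above Aoki: 3 + 2 = 5.
Ballots ranking Aoki above Quinn: 11 − 5 = 6.
Aoki wins the head-to-head 6–5.

Aoki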